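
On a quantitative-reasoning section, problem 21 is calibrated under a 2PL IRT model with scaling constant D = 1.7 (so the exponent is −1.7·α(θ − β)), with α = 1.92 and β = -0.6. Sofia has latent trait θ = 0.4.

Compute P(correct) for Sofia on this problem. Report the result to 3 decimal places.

P(θ) = 1 / (1 + exp(−D·α(θ − β)))
Exponent: 1.7 × 1.92 × (0.4 − (-0.6)) = 3.2640
1/(1 + e^{-3.2640}) = 0.9632
P = 0.9632

0.963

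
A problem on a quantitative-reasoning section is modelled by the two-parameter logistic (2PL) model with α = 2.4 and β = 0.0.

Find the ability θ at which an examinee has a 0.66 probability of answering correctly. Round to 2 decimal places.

0.28

P(θ) = 1 / (1 + exp(−α(θ − β)))
logit = ln(0.6600/0.3400) = 0.6633
θ = β + logit/(α) = 0.0 + 0.6633/2.4000 = 0.2764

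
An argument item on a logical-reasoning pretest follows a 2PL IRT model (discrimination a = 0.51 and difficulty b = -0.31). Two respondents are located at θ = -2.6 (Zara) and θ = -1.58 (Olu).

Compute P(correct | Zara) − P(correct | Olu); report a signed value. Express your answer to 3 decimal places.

-0.106

P(θ) = 1 / (1 + exp(−a(θ − b)))
P(Zara) = 0.2372  [exponent -1.1679]
P(Olu) = 0.3435  [exponent -0.6477]
Difference = 0.2372 − 0.3435 = -0.1063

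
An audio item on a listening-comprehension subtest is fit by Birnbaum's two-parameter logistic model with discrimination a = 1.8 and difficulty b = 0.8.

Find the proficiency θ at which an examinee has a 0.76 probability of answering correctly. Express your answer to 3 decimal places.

1.440

P(θ) = 1 / (1 + exp(−a(θ − b)))
logit = ln(0.7600/0.2400) = 1.1527
θ = b + logit/(a) = 0.8 + 1.1527/1.8000 = 1.4404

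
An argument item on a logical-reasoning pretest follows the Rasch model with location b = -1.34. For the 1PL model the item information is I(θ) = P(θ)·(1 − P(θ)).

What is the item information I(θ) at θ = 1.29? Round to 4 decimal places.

P = 1/(1+e^{-2.6300}) = 0.9328
P(1−P) = 0.9328 × 0.0672 = 0.0627
I = P(1−P) = 0.06271

0.0627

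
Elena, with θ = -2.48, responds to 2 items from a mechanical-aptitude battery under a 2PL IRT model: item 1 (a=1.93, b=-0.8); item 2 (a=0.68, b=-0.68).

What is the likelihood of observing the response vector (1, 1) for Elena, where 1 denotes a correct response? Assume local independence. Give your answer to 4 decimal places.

0.0085

P(θ) = 1 / (1 + exp(−a(θ − b)))
P_1 = 1/(1+e^{3.2424}) = 0.0376
P_2 = 1/(1+e^{1.2240}) = 0.2272
L = P_1 × P_2 = 0.0376 × 0.2272 = 0.00854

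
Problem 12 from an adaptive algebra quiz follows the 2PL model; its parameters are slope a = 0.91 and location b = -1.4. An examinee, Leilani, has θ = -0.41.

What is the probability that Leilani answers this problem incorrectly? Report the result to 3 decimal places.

0.289

P(θ) = 1 / (1 + exp(−a(θ − b)))
Exponent: 0.91 × (-0.41 − (-1.4)) = 0.9009
1/(1 + e^{-0.9009}) = 0.7111
P(incorrect) = 1 − 0.7111 = 0.2889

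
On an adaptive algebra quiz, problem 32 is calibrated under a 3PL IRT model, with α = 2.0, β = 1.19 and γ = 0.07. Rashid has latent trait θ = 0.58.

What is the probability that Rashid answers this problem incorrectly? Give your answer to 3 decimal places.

P(θ) = γ + (1 − γ) · 1 / (1 + exp(−α(θ − β)))
Exponent: 2.0 × (0.58 − 1.19) = -1.2200
1/(1 + e^{1.2200}) = 0.2279
P = 0.07 + 0.93 × 0.2279 = 0.2820
P(incorrect) = 1 − 0.2820 = 0.7180

0.718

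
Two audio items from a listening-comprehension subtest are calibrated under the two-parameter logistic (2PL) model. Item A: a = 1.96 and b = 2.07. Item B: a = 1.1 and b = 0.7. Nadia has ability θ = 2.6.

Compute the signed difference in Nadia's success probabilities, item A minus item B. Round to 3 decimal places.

-0.151

P(θ) = 1 / (1 + exp(−a(θ − b)))
P_A = 0.7386
P_B = 0.8899
P_A − P_B = -0.1513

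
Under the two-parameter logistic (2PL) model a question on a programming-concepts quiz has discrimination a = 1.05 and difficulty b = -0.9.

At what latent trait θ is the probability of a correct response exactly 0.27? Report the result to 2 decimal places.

P(θ) = 1 / (1 + exp(−a(θ − b)))
logit = ln(0.2700/0.7300) = -0.9946
θ = b + logit/(a) = -0.9 + (-0.9946)/1.0500 = -1.8473

-1.85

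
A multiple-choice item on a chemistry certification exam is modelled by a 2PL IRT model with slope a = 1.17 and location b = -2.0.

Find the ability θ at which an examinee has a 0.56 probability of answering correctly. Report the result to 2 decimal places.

-1.79

P(θ) = 1 / (1 + exp(−a(θ − b)))
logit = ln(0.5600/0.4400) = 0.2412
θ = b + logit/(a) = -2.0 + 0.2412/1.1700 = -1.7939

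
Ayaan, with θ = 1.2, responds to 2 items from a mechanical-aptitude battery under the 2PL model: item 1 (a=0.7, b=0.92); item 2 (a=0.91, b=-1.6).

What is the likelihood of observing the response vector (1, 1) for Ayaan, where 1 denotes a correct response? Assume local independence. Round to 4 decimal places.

P(θ) = 1 / (1 + exp(−a(θ − b)))
P_1 = 1/(1+e^{-0.1960}) = 0.5488
P_2 = 1/(1+e^{-2.5480}) = 0.9274
L = P_1 × P_2 = 0.5488 × 0.9274 = 0.50902

0.5090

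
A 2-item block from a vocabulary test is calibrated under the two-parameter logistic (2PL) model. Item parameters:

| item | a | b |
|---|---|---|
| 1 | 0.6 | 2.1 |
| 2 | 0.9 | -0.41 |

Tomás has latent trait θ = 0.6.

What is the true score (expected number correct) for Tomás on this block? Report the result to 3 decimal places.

1.002

P(θ) = 1 / (1 + exp(−a(θ − b)))
P_1 = 1/(1+e^{0.9000}) = 0.2891
P_2 = 1/(1+e^{-0.9090}) = 0.7128
E[score] = 0.2891 + 0.7128 = 1.0018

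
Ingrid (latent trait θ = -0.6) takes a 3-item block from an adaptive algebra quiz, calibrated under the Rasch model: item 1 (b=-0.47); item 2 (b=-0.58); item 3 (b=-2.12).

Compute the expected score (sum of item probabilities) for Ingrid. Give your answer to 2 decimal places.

P(θ) = 1 / (1 + exp(−(θ − b)))
P_1 = 1/(1+e^{0.1300}) = 0.4675
P_2 = 1/(1+e^{0.0200}) = 0.4950
P_3 = 1/(1+e^{-1.5200}) = 0.8205
E[score] = 0.4675 + 0.4950 + 0.8205 = 1.7831

1.78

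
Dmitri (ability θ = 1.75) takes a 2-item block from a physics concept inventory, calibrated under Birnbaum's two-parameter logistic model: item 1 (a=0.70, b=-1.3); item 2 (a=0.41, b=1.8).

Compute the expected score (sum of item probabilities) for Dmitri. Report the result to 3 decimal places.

P(θ) = 1 / (1 + exp(−a(θ − b)))
P_1 = 1/(1+e^{-2.1350}) = 0.8943
P_2 = 1/(1+e^{0.0205}) = 0.4949
E[score] = 0.8943 + 0.4949 = 1.3891

1.389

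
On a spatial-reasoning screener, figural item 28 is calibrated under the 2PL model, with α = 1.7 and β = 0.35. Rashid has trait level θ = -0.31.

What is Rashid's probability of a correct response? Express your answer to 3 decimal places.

P(θ) = 1 / (1 + exp(−α(θ − β)))
Exponent: 1.7 × (-0.31 − 0.35) = -1.1220
1/(1 + e^{1.1220}) = 0.2456

0.246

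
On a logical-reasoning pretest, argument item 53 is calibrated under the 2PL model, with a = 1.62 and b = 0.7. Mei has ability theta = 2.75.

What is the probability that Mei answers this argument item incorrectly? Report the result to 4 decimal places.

P(theta) = 1 / (1 + exp(−a(theta − b)))
Exponent: 1.62 × (2.75 − 0.7) = 3.3210
1/(1 + e^{-3.3210}) = 0.9651
P(incorrect) = 1 − 0.9651 = 0.0349

0.0349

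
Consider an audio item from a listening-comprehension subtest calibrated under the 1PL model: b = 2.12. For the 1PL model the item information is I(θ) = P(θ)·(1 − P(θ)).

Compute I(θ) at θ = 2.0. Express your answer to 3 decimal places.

P = 1/(1+e^{0.1200}) = 0.4700
P(1−P) = 0.4700 × 0.5300 = 0.2491
I = P(1−P) = 0.24910

0.249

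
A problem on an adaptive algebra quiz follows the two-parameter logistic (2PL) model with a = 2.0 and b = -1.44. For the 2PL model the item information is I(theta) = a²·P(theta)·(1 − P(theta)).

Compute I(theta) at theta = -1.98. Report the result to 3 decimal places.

0.757

P = 1/(1+e^{1.0800}) = 0.2535
P(1−P) = 0.2535 × 0.7465 = 0.1892
I = a² × P(1−P) = 2.0² × 0.1892 = 0.75696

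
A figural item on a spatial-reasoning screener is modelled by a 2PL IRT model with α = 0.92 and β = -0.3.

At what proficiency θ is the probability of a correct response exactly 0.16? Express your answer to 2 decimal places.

-2.10

P(θ) = 1 / (1 + exp(−α(θ − β)))
logit = ln(0.1600/0.8400) = -1.6582
θ = β + logit/(α) = -0.3 + (-1.6582)/0.9200 = -2.1024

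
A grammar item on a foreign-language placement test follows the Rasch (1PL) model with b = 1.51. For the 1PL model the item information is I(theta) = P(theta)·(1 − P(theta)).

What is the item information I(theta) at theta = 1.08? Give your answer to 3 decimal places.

P = 1/(1+e^{0.4300}) = 0.3941
P(1−P) = 0.3941 × 0.6059 = 0.2388
I = P(1−P) = 0.23879

0.239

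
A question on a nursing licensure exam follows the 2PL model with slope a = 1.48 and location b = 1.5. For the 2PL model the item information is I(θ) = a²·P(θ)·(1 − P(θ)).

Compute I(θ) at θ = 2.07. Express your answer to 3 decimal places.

P = 1/(1+e^{-0.8436}) = 0.6992
P(1−P) = 0.6992 × 0.3008 = 0.2103
I = a² × P(1−P) = 1.48² × 0.2103 = 0.46066

0.461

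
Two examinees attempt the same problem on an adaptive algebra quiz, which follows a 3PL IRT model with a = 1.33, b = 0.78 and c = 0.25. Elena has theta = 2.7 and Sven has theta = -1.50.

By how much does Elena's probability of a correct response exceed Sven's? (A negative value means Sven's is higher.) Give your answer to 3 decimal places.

P(theta) = c + (1 − c) · 1 / (1 + exp(−a(theta − b)))
P(Elena) = 0.9459  [exponent 2.5536]
P(Sven) = 0.2845  [exponent -3.0324]
Difference = 0.9459 − 0.2845 = 0.6614

0.661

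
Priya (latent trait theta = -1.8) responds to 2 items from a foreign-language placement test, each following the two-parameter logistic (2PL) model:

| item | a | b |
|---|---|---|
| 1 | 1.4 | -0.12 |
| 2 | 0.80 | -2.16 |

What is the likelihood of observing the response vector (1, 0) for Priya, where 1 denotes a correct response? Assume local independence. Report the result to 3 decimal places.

P(theta) = 1 / (1 + exp(−a(theta − b)))
P_1 = 1/(1+e^{2.3520}) = 0.0869
P_2 = 1/(1+e^{-0.2880}) = 0.5715
L = P_1 × (1−P_2) = 0.0869 × 0.4285 = 0.03724

0.037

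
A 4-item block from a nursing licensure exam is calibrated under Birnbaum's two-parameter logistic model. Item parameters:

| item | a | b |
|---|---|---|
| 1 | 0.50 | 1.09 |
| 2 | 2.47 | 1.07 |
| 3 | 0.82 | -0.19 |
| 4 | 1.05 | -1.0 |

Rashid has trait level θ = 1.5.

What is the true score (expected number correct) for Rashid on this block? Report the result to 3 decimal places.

3.027

P(θ) = 1 / (1 + exp(−a(θ − b)))
P_1 = 1/(1+e^{-0.2050}) = 0.5511
P_2 = 1/(1+e^{-1.0621}) = 0.7431
P_3 = 1/(1+e^{-1.3858}) = 0.7999
P_4 = 1/(1+e^{-2.6250}) = 0.9325
E[score] = 0.5511 + 0.7431 + 0.7999 + 0.9325 = 3.0265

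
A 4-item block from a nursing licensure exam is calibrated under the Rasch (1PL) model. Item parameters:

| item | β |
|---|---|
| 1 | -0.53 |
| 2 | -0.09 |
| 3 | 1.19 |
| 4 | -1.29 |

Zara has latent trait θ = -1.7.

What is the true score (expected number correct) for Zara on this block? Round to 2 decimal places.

P(θ) = 1 / (1 + exp(−(θ − β)))
P_1 = 1/(1+e^{1.1700}) = 0.2369
P_2 = 1/(1+e^{1.6100}) = 0.1666
P_3 = 1/(1+e^{2.8900}) = 0.0527
P_4 = 1/(1+e^{0.4100}) = 0.3989
E[score] = 0.2369 + 0.1666 + 0.0527 + 0.3989 = 0.8550

0.86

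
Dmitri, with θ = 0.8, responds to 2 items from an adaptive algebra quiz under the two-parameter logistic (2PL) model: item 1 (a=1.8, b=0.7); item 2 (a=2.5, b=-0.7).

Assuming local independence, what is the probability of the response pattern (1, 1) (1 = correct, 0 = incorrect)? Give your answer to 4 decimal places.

P(θ) = 1 / (1 + exp(−a(θ − b)))
P_1 = 1/(1+e^{-0.1800}) = 0.5449
P_2 = 1/(1+e^{-3.7500}) = 0.9770
L = P_1 × P_2 = 0.5449 × 0.9770 = 0.53236

0.5324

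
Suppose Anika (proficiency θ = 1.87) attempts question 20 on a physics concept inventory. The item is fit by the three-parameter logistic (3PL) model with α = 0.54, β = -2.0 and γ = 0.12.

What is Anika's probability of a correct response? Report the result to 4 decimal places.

0.9031

P(θ) = γ + (1 − γ) · 1 / (1 + exp(−α(θ − β)))
Exponent: 0.54 × (1.87 − (-2.0)) = 2.0898
1/(1 + e^{-2.0898}) = 0.8899
P = 0.12 + 0.88 × 0.8899 = 0.9031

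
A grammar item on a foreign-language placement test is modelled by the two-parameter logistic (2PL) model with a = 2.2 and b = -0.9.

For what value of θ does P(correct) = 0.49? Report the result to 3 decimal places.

-0.918

P(θ) = 1 / (1 + exp(−a(θ − b)))
logit = ln(0.4900/0.5100) = -0.0400
θ = b + logit/(a) = -0.9 + (-0.0400)/2.2000 = -0.9182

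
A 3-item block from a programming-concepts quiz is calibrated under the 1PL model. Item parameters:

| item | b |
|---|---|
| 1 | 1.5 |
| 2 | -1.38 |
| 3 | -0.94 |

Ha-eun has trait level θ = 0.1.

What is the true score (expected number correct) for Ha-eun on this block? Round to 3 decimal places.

1.751

P(θ) = 1 / (1 + exp(−(θ − b)))
P_1 = 1/(1+e^{1.4000}) = 0.1978
P_2 = 1/(1+e^{-1.4800}) = 0.8146
P_3 = 1/(1+e^{-1.0400}) = 0.7389
E[score] = 0.1978 + 0.8146 + 0.7389 = 1.7512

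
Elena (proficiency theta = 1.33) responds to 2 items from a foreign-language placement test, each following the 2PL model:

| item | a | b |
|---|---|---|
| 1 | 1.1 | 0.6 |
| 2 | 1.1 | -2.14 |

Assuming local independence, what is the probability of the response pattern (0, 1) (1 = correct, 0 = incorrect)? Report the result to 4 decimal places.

0.3027

P(theta) = 1 / (1 + exp(−a(theta − b)))
P_1 = 1/(1+e^{-0.8030}) = 0.6906
P_2 = 1/(1+e^{-3.8170}) = 0.9785
L = (1−P_1) × P_2 = 0.3094 × 0.9785 = 0.30273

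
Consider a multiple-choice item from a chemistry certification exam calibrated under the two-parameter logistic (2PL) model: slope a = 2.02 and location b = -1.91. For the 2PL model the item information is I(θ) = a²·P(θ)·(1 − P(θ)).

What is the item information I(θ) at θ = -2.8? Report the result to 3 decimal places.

P = 1/(1+e^{1.7978}) = 0.1421
P(1−P) = 0.1421 × 0.8579 = 0.1219
I = a² × P(1−P) = 2.02² × 0.1219 = 0.49749

0.497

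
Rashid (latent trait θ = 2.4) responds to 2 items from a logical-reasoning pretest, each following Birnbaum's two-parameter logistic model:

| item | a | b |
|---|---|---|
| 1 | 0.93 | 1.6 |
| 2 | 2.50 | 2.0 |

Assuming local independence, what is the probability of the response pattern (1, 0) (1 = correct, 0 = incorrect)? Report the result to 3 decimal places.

P(θ) = 1 / (1 + exp(−a(θ − b)))
P_1 = 1/(1+e^{-0.7440}) = 0.6779
P_2 = 1/(1+e^{-1.0000}) = 0.7311
L = P_1 × (1−P_2) = 0.6779 × 0.2689 = 0.18231

0.182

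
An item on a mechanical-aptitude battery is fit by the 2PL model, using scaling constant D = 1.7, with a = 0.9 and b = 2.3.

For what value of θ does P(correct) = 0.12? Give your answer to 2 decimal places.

P(θ) = 1 / (1 + exp(−D·a(θ − b)))
logit = ln(0.1200/0.8800) = -1.9924
θ = b + logit/(1.7·a) = 2.3 + (-1.9924)/1.5300 = 0.9978

1.00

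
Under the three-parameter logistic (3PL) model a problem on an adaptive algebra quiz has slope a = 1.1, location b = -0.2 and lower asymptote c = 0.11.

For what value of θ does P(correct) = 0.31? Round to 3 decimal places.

P(θ) = c + (1 − c) · 1 / (1 + exp(−a(θ − b)))
Remove guessing floor: (0.31 − 0.11)/(1 − 0.11) = 0.2247
logit = ln(0.2247/0.7753) = -1.2384
θ = b + logit/(a) = -0.2 + (-1.2384)/1.1000 = -1.3258

-1.326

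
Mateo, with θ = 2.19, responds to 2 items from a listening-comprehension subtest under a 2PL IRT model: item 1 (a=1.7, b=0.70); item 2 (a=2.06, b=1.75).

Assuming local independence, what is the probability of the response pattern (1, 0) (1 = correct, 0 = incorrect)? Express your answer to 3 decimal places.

P(θ) = 1 / (1 + exp(−a(θ − b)))
P_1 = 1/(1+e^{-2.5330}) = 0.9264
P_2 = 1/(1+e^{-0.9064}) = 0.7123
L = P_1 × (1−P_2) = 0.9264 × 0.2877 = 0.26657

0.267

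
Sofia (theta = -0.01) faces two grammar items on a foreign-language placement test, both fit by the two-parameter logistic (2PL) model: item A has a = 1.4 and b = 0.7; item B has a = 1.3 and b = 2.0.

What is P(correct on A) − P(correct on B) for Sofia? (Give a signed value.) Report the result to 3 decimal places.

0.202

P(theta) = 1 / (1 + exp(−a(theta − b)))
P_A = 0.2701
P_B = 0.0683
P_A − P_B = 0.2018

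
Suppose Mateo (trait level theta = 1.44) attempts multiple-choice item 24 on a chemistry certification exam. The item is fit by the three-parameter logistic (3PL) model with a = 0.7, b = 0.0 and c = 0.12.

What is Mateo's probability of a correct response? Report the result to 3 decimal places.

P(theta) = c + (1 − c) · 1 / (1 + exp(−a(theta − b)))
Exponent: 0.7 × (1.44 − 0.0) = 1.0080
1/(1 + e^{-1.0080}) = 0.7326
P = 0.12 + 0.88 × 0.7326 = 0.7647

0.765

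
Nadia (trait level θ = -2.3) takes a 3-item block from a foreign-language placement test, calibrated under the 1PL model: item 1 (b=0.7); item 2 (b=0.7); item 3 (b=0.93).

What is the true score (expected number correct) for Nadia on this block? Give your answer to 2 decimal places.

0.13

P(θ) = 1 / (1 + exp(−(θ − b)))
P_1 = 1/(1+e^{3.0000}) = 0.0474
P_2 = 1/(1+e^{3.0000}) = 0.0474
P_3 = 1/(1+e^{3.2300}) = 0.0381
E[score] = 0.0474 + 0.0474 + 0.0381 = 0.1329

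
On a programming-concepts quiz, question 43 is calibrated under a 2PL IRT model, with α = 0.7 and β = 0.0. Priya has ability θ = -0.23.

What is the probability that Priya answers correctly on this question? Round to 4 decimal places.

P(θ) = 1 / (1 + exp(−α(θ − β)))
Exponent: 0.7 × (-0.23 − 0.0) = -0.1610
1/(1 + e^{0.1610}) = 0.4598

0.4598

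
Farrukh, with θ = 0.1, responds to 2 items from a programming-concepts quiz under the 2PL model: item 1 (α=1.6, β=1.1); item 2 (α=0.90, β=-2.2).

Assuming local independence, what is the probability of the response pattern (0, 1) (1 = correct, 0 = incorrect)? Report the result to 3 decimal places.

0.739

P(θ) = 1 / (1 + exp(−α(θ − β)))
P_1 = 1/(1+e^{1.6000}) = 0.1680
P_2 = 1/(1+e^{-2.0700}) = 0.8880
L = (1−P_1) × P_2 = 0.8320 × 0.8880 = 0.73879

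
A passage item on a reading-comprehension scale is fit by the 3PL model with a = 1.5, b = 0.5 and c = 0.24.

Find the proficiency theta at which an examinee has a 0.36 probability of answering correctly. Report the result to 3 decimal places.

P(theta) = c + (1 − c) · 1 / (1 + exp(−a(theta − b)))
Remove guessing floor: (0.36 − 0.24)/(1 − 0.24) = 0.1579
logit = ln(0.1579/0.8421) = -1.6740
theta = b + logit/(a) = 0.5 + (-1.6740)/1.5000 = -0.6160

-0.616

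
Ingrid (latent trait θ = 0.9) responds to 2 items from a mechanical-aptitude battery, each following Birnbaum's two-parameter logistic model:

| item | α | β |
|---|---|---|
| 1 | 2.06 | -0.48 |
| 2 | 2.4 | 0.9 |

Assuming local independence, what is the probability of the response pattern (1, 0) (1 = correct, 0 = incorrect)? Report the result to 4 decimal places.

0.4725

P(θ) = 1 / (1 + exp(−α(θ − β)))
P_1 = 1/(1+e^{-2.8428}) = 0.9449
P_2 = 1/(1+e^{0.0000}) = 0.5000
L = P_1 × (1−P_2) = 0.9449 × 0.5000 = 0.47247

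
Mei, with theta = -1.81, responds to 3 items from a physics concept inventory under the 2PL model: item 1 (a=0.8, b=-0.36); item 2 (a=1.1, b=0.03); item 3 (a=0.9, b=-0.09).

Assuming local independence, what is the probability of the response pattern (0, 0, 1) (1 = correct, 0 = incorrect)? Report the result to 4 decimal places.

0.1179

P(theta) = 1 / (1 + exp(−a(theta − b)))
P_1 = 1/(1+e^{1.1600}) = 0.2387
P_2 = 1/(1+e^{2.0240}) = 0.1167
P_3 = 1/(1+e^{1.5480}) = 0.1754
L = (1−P_1) × (1−P_2) × P_3 = 0.7613 × 0.8833 × 0.1754 = 0.11794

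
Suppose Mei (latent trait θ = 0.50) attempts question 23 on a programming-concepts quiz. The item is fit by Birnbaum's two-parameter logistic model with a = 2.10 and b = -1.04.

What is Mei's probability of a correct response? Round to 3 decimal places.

0.962

P(θ) = 1 / (1 + exp(−a(θ − b)))
Exponent: 2.10 × (0.50 − (-1.04)) = 3.2340
1/(1 + e^{-3.2340}) = 0.9621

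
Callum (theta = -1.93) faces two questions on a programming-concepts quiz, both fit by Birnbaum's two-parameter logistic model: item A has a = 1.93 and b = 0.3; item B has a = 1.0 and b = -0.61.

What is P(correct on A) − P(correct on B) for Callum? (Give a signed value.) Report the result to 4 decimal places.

-0.1975

P(theta) = 1 / (1 + exp(−a(theta − b)))
P_A = 0.0133
P_B = 0.2108
P_A − P_B = -0.1975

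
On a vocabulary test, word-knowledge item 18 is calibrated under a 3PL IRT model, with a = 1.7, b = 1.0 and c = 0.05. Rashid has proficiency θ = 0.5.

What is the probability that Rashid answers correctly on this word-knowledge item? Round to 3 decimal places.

P(θ) = c + (1 − c) · 1 / (1 + exp(−a(θ − b)))
Exponent: 1.7 × (0.5 − 1.0) = -0.8500
1/(1 + e^{0.8500}) = 0.2994
P = 0.05 + 0.95 × 0.2994 = 0.3345

0.334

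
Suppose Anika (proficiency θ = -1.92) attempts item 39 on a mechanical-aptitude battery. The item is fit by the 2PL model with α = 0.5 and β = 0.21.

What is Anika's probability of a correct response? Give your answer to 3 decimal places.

0.256

P(θ) = 1 / (1 + exp(−α(θ − β)))
Exponent: 0.5 × (-1.92 − 0.21) = -1.0650
1/(1 + e^{1.0650}) = 0.2564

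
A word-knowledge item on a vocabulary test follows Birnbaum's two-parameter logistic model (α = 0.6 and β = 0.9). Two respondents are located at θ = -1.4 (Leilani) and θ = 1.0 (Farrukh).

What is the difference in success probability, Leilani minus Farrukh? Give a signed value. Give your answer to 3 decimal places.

-0.314

P(θ) = 1 / (1 + exp(−α(θ − β)))
P(Leilani) = 0.2010  [exponent -1.3800]
P(Farrukh) = 0.5150  [exponent 0.0600]
Difference = 0.2010 − 0.5150 = -0.3140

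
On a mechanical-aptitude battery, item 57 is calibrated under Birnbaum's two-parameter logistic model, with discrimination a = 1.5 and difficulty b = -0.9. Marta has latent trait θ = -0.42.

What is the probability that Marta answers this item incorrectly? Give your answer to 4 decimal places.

0.3274

P(θ) = 1 / (1 + exp(−a(θ − b)))
Exponent: 1.5 × (-0.42 − (-0.9)) = 0.7200
1/(1 + e^{-0.7200}) = 0.6726
P(incorrect) = 1 − 0.6726 = 0.3274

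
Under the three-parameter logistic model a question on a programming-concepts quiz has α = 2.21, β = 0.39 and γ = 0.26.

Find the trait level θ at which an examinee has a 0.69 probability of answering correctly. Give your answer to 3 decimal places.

0.538

P(θ) = γ + (1 − γ) · 1 / (1 + exp(−α(θ − β)))
Remove guessing floor: (0.69 − 0.26)/(1 − 0.26) = 0.5811
logit = ln(0.5811/0.4189) = 0.3272
θ = β + logit/(α) = 0.39 + 0.3272/2.2100 = 0.5381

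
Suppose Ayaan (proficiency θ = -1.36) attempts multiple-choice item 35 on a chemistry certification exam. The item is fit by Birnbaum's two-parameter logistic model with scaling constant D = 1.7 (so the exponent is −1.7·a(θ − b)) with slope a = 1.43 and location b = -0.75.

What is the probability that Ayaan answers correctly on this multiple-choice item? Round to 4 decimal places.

P(θ) = 1 / (1 + exp(−D·a(θ − b)))
Exponent: 1.7 × 1.43 × (-1.36 − (-0.75)) = -1.4829
1/(1 + e^{1.4829}) = 0.1850
P = 0.1850

0.1850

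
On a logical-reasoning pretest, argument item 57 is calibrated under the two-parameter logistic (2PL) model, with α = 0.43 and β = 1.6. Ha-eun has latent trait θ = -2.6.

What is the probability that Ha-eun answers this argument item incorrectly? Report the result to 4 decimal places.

P(θ) = 1 / (1 + exp(−α(θ − β)))
Exponent: 0.43 × (-2.6 − 1.6) = -1.8060
1/(1 + e^{1.8060}) = 0.1411
P(incorrect) = 1 − 0.1411 = 0.8589

0.8589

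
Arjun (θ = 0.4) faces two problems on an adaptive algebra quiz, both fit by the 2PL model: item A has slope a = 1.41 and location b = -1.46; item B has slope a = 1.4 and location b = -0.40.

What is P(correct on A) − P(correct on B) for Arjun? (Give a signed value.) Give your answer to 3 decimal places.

P(θ) = 1 / (1 + exp(−a(θ − b)))
P_A = 0.9323
P_B = 0.7540
P_A − P_B = 0.1783

0.178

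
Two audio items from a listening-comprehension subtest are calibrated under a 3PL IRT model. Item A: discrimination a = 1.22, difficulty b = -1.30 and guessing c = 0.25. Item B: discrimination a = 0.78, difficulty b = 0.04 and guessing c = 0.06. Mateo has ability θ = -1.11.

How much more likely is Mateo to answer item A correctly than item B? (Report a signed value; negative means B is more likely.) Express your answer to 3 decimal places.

0.336

P(θ) = c + (1 − c) · 1 / (1 + exp(−a(θ − b)))
P_A = 0.6683
P_B = 0.3323
P_A − P_B = 0.3360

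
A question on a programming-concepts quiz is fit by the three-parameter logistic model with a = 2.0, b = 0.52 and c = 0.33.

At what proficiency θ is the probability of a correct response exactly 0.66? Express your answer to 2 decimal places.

P(θ) = c + (1 − c) · 1 / (1 + exp(−a(θ − b)))
Remove guessing floor: (0.66 − 0.33)/(1 − 0.33) = 0.4925
logit = ln(0.4925/0.5075) = -0.0299
θ = b + logit/(a) = 0.52 + (-0.0299)/2.0000 = 0.5051

0.51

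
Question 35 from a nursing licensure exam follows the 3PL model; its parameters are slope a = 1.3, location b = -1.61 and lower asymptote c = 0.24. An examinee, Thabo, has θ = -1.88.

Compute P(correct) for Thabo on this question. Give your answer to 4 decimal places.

P(θ) = c + (1 − c) · 1 / (1 + exp(−a(θ − b)))
Exponent: 1.3 × (-1.88 − (-1.61)) = -0.3510
1/(1 + e^{0.3510}) = 0.4131
P = 0.24 + 0.76 × 0.4131 = 0.5540

0.5540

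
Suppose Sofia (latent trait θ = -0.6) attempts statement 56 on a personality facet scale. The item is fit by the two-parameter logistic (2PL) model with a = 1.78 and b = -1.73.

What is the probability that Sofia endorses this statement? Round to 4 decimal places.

0.8820

P(θ) = 1 / (1 + exp(−a(θ − b)))
Exponent: 1.78 × (-0.6 − (-1.73)) = 2.0114
1/(1 + e^{-2.0114}) = 0.8820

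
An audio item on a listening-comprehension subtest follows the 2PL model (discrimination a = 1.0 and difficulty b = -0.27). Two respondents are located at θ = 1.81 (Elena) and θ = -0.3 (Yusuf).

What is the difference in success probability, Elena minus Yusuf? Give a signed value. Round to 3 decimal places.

P(θ) = 1 / (1 + exp(−a(θ − b)))
P(Elena) = 0.8889  [exponent 2.0800]
P(Yusuf) = 0.4925  [exponent -0.0300]
Difference = 0.8889 − 0.4925 = 0.3964

0.396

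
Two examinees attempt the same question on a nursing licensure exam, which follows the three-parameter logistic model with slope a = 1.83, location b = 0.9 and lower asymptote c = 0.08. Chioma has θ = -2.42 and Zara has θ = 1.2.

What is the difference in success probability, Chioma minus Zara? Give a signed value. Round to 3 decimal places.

-0.581

P(θ) = c + (1 − c) · 1 / (1 + exp(−a(θ − b)))
P(Chioma) = 0.0821  [exponent -6.0756]
P(Zara) = 0.6632  [exponent 0.5490]
Difference = 0.0821 − 0.6632 = -0.5811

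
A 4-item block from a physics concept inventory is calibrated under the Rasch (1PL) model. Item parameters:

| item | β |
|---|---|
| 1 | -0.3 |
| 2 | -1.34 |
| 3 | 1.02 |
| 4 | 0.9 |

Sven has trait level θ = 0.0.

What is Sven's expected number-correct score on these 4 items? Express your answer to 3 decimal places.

P(θ) = 1 / (1 + exp(−(θ − β)))
P_1 = 1/(1+e^{-0.3000}) = 0.5744
P_2 = 1/(1+e^{-1.3400}) = 0.7925
P_3 = 1/(1+e^{1.0200}) = 0.2650
P_4 = 1/(1+e^{0.9000}) = 0.2891
E[score] = 0.5744 + 0.7925 + 0.2650 + 0.2891 = 1.9210

1.921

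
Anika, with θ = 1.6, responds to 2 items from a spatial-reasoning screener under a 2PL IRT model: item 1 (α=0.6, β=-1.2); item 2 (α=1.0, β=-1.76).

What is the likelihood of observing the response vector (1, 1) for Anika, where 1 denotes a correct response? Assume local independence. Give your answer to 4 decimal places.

P(θ) = 1 / (1 + exp(−α(θ − β)))
P_1 = 1/(1+e^{-1.6800}) = 0.8429
P_2 = 1/(1+e^{-3.3600}) = 0.9664
L = P_1 × P_2 = 0.8429 × 0.9664 = 0.81461

0.8146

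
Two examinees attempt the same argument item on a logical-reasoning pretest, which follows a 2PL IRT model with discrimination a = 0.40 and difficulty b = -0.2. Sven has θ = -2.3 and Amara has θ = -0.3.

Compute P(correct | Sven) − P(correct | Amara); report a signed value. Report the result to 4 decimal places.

P(θ) = 1 / (1 + exp(−a(θ − b)))
P(Sven) = 0.3015  [exponent -0.8400]
P(Amara) = 0.4900  [exponent -0.0400]
Difference = 0.3015 − 0.4900 = -0.1885

-0.1885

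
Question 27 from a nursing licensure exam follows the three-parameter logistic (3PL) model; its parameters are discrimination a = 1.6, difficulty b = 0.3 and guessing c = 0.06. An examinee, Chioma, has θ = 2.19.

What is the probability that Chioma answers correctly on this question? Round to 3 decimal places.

0.956

P(θ) = c + (1 − c) · 1 / (1 + exp(−a(θ − b)))
Exponent: 1.6 × (2.19 − 0.3) = 3.0240
1/(1 + e^{-3.0240}) = 0.9536
P = 0.06 + 0.94 × 0.9536 = 0.9564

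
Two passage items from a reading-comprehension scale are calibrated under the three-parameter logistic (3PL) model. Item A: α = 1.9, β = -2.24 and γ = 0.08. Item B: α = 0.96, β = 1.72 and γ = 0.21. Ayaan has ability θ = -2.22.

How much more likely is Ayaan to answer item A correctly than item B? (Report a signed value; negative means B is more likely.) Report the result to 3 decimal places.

0.321

P(θ) = γ + (1 − γ) · 1 / (1 + exp(−α(θ − β)))
P_A = 0.5487
P_B = 0.2276
P_A − P_B = 0.3212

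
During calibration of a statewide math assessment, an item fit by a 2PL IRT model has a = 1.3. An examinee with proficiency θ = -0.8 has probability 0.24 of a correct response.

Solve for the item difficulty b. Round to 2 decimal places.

0.09

P(θ) = 1 / (1 + exp(−a(θ − b)))
logit(0.24) = ln(0.24/0.76) = -1.1527
b = θ − logit/(a) = -0.8 − (-1.1527)/1.3000 = 0.0867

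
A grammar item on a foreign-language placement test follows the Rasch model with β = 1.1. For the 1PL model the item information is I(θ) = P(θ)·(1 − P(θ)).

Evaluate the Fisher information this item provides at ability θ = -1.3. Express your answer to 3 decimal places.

0.076

P = 1/(1+e^{2.4000}) = 0.0832
P(1−P) = 0.0832 × 0.9168 = 0.0763
I = P(1−P) = 0.07625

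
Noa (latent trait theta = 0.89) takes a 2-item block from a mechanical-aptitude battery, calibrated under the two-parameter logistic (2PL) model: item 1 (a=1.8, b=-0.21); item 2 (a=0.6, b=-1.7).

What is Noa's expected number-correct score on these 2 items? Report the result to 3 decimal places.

P(theta) = 1 / (1 + exp(−a(theta − b)))
P_1 = 1/(1+e^{-1.9800}) = 0.8787
P_2 = 1/(1+e^{-1.5540}) = 0.8255
E[score] = 0.8787 + 0.8255 = 1.7042

1.704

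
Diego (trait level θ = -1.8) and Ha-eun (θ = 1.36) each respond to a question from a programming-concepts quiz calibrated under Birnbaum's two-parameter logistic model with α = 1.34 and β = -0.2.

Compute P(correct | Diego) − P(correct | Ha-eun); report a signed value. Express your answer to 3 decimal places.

P(θ) = 1 / (1 + exp(−α(θ − β)))
P(Diego) = 0.1049  [exponent -2.1440]
P(Ha-eun) = 0.8900  [exponent 2.0904]
Difference = 0.1049 − 0.8900 = -0.7851

-0.785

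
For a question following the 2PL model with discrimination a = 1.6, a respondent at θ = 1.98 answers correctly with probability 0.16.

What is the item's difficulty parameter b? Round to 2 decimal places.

P(θ) = 1 / (1 + exp(−a(θ − b)))
logit(0.16) = ln(0.16/0.84) = -1.6582
b = θ − logit/(a) = 1.98 − (-1.6582)/1.6000 = 3.0164

3.02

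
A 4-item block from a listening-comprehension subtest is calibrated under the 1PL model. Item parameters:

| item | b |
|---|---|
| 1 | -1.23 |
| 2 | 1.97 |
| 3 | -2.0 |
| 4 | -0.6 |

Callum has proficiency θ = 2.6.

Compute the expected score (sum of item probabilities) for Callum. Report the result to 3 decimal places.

P(θ) = 1 / (1 + exp(−(θ − b)))
P_1 = 1/(1+e^{-3.8300}) = 0.9788
P_2 = 1/(1+e^{-0.6300}) = 0.6525
P_3 = 1/(1+e^{-4.6000}) = 0.9900
P_4 = 1/(1+e^{-3.2000}) = 0.9608
E[score] = 0.9788 + 0.6525 + 0.9900 + 0.9608 = 3.5821

3.582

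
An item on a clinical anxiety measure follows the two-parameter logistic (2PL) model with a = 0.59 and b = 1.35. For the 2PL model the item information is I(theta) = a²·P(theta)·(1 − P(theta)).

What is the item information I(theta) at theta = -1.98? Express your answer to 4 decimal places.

P = 1/(1+e^{1.9647}) = 0.1230
P(1−P) = 0.1230 × 0.8770 = 0.1078
I = a² × P(1−P) = 0.59² × 0.1078 = 0.03754

0.0375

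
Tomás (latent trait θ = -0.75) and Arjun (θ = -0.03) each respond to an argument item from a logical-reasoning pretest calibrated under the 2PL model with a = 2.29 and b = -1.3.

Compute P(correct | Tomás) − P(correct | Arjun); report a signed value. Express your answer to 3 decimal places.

P(θ) = 1 / (1 + exp(−a(θ − b)))
P(Tomás) = 0.7789  [exponent 1.2595]
P(Arjun) = 0.9483  [exponent 2.9083]
Difference = 0.7789 − 0.9483 = -0.1693

-0.169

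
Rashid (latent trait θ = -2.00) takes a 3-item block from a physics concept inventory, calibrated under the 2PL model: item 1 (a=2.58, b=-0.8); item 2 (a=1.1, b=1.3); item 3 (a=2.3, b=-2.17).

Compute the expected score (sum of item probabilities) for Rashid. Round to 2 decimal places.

P(θ) = 1 / (1 + exp(−a(θ − b)))
P_1 = 1/(1+e^{3.0960}) = 0.0433
P_2 = 1/(1+e^{3.6300}) = 0.0258
P_3 = 1/(1+e^{-0.3910}) = 0.5965
E[score] = 0.0433 + 0.0258 + 0.5965 = 0.6656

0.67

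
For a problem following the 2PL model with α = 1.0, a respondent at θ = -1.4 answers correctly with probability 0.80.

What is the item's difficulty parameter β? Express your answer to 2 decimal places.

-2.79

P(θ) = 1 / (1 + exp(−α(θ − β)))
logit(0.80) = ln(0.80/0.20) = 1.3863
β = θ − logit/(α) = -1.4 − 1.3863/1.0000 = -2.7863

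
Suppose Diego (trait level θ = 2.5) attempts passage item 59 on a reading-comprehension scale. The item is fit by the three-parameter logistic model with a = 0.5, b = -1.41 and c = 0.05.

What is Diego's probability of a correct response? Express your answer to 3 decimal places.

0.882

P(θ) = c + (1 − c) · 1 / (1 + exp(−a(θ − b)))
Exponent: 0.5 × (2.5 − (-1.41)) = 1.9550
1/(1 + e^{-1.9550}) = 0.8760
P = 0.05 + 0.95 × 0.8760 = 0.8822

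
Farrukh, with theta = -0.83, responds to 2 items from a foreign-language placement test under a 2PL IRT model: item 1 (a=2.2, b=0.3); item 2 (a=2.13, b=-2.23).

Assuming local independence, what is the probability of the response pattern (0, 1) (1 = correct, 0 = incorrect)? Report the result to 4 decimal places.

P(theta) = 1 / (1 + exp(−a(theta − b)))
P_1 = 1/(1+e^{2.4860}) = 0.0768
P_2 = 1/(1+e^{-2.9820}) = 0.9518
L = (1−P_1) × P_2 = 0.9232 × 0.9518 = 0.87862

0.8786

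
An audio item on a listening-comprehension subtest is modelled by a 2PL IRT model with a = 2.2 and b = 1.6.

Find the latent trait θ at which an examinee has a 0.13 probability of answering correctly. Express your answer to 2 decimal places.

P(θ) = 1 / (1 + exp(−a(θ − b)))
logit = ln(0.1300/0.8700) = -1.9010
θ = b + logit/(a) = 1.6 + (-1.9010)/2.2000 = 0.7359

0.74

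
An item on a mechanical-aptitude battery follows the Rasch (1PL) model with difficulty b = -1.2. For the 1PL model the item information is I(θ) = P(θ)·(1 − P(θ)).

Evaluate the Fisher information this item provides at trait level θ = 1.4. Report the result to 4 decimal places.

P = 1/(1+e^{-2.6000}) = 0.9309
P(1−P) = 0.9309 × 0.0691 = 0.0644
I = P(1−P) = 0.06436

0.0644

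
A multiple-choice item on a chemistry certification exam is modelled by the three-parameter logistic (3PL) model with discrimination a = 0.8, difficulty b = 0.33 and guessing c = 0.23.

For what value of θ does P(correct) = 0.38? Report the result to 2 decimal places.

-1.44

P(θ) = c + (1 − c) · 1 / (1 + exp(−a(θ − b)))
Remove guessing floor: (0.38 − 0.23)/(1 − 0.23) = 0.1948
logit = ln(0.1948/0.8052) = -1.4191
θ = b + logit/(a) = 0.33 + (-1.4191)/0.8000 = -1.4439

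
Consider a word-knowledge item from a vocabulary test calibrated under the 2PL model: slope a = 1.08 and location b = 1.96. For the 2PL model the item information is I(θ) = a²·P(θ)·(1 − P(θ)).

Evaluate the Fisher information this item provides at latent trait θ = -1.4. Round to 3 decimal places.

0.029

P = 1/(1+e^{3.6288}) = 0.0259
P(1−P) = 0.0259 × 0.9741 = 0.0252
I = a² × P(1−P) = 1.08² × 0.0252 = 0.02938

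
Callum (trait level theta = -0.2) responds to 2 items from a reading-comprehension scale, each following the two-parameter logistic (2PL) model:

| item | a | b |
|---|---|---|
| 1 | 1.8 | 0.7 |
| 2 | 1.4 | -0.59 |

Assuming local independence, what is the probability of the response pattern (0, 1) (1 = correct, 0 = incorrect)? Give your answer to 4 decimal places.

P(theta) = 1 / (1 + exp(−a(theta − b)))
P_1 = 1/(1+e^{1.6200}) = 0.1652
P_2 = 1/(1+e^{-0.5460}) = 0.6332
L = (1−P_1) × P_2 = 0.8348 × 0.6332 = 0.52860

0.5286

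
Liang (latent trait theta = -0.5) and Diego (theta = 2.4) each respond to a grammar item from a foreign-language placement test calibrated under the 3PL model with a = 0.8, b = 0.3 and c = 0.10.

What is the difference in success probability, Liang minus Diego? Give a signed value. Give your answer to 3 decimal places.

P(theta) = c + (1 − c) · 1 / (1 + exp(−a(theta − b)))
P(Liang) = 0.4107  [exponent -0.6400]
P(Diego) = 0.8586  [exponent 1.6800]
Difference = 0.4107 − 0.8586 = -0.4479

-0.448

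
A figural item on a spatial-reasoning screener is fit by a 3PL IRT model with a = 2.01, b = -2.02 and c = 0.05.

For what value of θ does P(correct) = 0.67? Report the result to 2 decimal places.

-1.71

P(θ) = c + (1 − c) · 1 / (1 + exp(−a(θ − b)))
Remove guessing floor: (0.67 − 0.05)/(1 − 0.05) = 0.6526
logit = ln(0.6526/0.3474) = 0.6306
θ = b + logit/(a) = -2.02 + 0.6306/2.0100 = -1.7063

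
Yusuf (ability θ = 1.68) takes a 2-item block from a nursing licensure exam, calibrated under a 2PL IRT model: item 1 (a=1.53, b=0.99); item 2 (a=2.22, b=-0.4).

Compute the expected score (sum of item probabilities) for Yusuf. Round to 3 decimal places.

1.732

P(θ) = 1 / (1 + exp(−a(θ − b)))
P_1 = 1/(1+e^{-1.0557}) = 0.7419
P_2 = 1/(1+e^{-4.6176}) = 0.9902
E[score] = 0.7419 + 0.9902 = 1.7321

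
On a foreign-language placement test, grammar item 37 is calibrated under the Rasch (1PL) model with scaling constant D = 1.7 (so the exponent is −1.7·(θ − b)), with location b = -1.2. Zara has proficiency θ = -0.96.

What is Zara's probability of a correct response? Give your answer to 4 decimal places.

0.6006

P(θ) = 1 / (1 + exp(−D·(θ − b)))
Exponent: 1.7 × (-0.96 − (-1.2)) = 0.4080
1/(1 + e^{-0.4080}) = 0.6006
P = 0.6006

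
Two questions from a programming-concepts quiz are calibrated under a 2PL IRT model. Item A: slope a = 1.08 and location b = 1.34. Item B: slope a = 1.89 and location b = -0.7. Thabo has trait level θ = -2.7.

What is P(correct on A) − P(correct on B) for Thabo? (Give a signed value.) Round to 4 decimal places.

P(θ) = 1 / (1 + exp(−a(θ − b)))
P_A = 0.0126
P_B = 0.0223
P_A − P_B = -0.0097

-0.0097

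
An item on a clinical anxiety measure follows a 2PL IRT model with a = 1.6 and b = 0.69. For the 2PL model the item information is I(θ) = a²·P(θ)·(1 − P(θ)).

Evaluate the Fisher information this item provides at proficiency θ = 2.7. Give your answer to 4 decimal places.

P = 1/(1+e^{-3.2160}) = 0.9614
P(1−P) = 0.9614 × 0.0386 = 0.0371
I = a² × P(1−P) = 1.6² × 0.0371 = 0.09493

0.0949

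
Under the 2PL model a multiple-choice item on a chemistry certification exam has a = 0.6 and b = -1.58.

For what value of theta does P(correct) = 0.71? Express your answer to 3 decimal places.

P(theta) = 1 / (1 + exp(−a(theta − b)))
logit = ln(0.7100/0.2900) = 0.8954
theta = b + logit/(a) = -1.58 + 0.8954/0.6000 = -0.0877

-0.088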